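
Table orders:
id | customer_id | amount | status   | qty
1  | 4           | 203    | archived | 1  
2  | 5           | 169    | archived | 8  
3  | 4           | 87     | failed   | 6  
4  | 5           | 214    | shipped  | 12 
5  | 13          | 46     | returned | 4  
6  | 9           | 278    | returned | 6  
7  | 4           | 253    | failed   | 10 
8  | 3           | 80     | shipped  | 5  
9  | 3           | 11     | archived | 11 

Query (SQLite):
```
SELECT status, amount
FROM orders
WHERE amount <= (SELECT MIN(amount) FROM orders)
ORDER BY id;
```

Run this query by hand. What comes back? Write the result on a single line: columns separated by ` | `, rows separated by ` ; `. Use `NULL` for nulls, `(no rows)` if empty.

Scalar subquery: MIN(amount) over all orders rows = 11.
Keep rows where amount <= that value.

archived | 11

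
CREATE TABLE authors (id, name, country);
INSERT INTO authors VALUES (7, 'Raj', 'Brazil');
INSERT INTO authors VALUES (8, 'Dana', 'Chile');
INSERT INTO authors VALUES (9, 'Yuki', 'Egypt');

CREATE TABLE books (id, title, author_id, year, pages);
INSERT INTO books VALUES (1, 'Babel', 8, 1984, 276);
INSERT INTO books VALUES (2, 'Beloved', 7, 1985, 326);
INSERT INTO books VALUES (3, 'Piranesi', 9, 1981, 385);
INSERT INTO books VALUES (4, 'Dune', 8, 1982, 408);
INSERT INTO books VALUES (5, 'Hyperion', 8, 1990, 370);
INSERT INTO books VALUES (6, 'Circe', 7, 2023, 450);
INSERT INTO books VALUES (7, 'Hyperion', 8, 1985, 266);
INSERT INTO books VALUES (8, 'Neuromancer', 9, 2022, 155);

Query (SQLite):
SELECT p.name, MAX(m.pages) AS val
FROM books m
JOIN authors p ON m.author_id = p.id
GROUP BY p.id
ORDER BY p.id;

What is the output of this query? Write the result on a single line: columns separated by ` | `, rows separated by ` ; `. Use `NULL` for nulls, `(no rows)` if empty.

Join each books row to its authors via author_id.
Group joined rows by authors.id; compute MAX(m.pages) per group.
  7: ids {2, 6} → MAX(m.pages)=450
  8: ids {1, 4, 5, 7} → MAX(m.pages)=408
  9: ids {3, 8} → MAX(m.pages)=385

Raj | 450 ; Dana | 408 ; Yuki | 385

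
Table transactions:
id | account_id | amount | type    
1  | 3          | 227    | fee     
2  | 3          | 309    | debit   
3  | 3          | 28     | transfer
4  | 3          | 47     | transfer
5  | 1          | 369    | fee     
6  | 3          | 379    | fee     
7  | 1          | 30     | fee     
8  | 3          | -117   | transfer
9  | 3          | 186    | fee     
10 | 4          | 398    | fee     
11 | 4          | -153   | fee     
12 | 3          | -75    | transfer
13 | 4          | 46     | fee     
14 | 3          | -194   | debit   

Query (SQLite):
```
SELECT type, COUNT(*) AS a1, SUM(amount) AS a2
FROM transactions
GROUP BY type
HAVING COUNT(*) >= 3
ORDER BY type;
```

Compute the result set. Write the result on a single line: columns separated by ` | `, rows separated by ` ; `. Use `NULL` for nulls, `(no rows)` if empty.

Group transactions by type.
Per group compute: COUNT(*), SUM(amount).
HAVING: drop groups with fewer than 3 rows.
  debit: ids {2, 14} → COUNT(*)=2, SUM(amount)=115
  fee: ids {1, 5, 6, 7, 9, 10, 11, 13} → COUNT(*)=8, SUM(amount)=1482
  transfer: ids {3, 4, 8, 12} → COUNT(*)=4, SUM(amount)=-117

fee | 8 | 1482 ; transfer | 4 | -117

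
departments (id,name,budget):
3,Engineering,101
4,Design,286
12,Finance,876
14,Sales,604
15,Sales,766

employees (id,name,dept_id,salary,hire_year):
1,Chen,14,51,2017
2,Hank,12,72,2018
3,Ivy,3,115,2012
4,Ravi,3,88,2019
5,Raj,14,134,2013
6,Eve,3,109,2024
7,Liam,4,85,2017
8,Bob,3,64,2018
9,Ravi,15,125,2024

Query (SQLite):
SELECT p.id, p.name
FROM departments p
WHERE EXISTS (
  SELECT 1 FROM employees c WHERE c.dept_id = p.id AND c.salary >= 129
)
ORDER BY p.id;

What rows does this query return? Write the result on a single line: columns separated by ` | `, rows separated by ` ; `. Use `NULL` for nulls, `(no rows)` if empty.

For each departments row, check whether any employees with matching dept_id has salary >= 129.
Keep rows where that is true.

14 | Sales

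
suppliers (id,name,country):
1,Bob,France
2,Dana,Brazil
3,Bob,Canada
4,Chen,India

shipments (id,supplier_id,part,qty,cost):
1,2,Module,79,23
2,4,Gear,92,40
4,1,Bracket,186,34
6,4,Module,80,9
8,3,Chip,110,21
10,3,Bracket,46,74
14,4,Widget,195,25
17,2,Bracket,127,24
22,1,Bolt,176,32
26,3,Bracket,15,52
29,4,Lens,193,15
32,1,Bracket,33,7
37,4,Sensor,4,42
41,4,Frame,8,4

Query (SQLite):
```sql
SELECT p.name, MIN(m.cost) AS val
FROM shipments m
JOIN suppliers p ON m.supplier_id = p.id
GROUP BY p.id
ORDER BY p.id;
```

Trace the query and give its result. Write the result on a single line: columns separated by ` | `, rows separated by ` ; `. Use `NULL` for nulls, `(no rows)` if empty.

Join each shipments row to its suppliers via supplier_id.
Group joined rows by suppliers.id; compute MIN(m.cost) per group.
  1: ids {4, 22, 32} → MIN(m.cost)=7
  2: ids {1, 17} → MIN(m.cost)=23
  3: ids {8, 10, 26} → MIN(m.cost)=21
  4: ids {2, 6, 14, 29, 37, 41} → MIN(m.cost)=4

Bob | 7 ; Dana | 23 ; Bob | 21 ; Chen | 4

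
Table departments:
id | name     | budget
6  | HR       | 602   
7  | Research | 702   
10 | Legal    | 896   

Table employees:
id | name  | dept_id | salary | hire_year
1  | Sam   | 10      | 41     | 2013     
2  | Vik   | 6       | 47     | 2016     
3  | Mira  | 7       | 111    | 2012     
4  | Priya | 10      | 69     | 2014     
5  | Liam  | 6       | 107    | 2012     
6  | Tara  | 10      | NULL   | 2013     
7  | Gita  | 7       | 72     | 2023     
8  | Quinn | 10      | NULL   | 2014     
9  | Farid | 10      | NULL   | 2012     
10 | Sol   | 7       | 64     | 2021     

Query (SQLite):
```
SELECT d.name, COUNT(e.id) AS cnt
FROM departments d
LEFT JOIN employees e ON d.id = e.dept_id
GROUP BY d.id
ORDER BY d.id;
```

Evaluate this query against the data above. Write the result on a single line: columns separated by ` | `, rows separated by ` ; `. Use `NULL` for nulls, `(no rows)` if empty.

HR | 2 ; Research | 3 ; Legal | 5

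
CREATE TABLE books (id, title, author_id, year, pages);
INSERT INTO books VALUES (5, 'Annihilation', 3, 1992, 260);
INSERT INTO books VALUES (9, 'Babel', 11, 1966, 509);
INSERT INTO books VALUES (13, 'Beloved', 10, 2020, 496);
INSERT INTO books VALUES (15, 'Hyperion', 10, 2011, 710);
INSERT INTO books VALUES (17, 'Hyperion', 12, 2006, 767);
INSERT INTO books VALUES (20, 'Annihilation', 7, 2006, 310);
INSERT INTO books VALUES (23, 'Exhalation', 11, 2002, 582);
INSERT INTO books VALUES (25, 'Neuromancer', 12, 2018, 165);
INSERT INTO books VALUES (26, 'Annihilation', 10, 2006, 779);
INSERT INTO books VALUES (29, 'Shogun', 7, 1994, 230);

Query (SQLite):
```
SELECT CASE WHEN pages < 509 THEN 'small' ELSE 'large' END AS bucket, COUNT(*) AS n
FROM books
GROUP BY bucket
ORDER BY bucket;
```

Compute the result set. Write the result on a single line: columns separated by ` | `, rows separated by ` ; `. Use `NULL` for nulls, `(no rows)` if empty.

Bucket rows by pages < 509 → 'small' else 'large'; count each bucket.

large | 5 ; small | 5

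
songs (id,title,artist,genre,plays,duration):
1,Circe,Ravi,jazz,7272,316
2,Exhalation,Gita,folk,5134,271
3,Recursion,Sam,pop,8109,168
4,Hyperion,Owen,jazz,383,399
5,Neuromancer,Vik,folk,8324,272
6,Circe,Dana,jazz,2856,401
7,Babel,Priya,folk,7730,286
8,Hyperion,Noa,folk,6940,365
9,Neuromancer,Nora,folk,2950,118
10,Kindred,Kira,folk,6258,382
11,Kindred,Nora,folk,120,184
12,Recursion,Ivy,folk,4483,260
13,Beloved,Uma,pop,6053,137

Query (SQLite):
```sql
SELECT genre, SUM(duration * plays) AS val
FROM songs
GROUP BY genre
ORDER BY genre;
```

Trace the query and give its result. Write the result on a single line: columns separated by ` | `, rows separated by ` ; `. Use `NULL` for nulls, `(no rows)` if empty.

folk | 12325638 ; jazz | 3596025 ; pop | 2191573

For each row compute duration * plays.
Group by genre; take SUM of the expression per group.
  folk: ids {2, 5, 7, 8, 9, 10, 11, 12} → SUM(duration * plays)=12325638
  jazz: ids {1, 4, 6} → SUM(duration * plays)=3596025
  pop: ids {3, 13} → SUM(duration * plays)=2191573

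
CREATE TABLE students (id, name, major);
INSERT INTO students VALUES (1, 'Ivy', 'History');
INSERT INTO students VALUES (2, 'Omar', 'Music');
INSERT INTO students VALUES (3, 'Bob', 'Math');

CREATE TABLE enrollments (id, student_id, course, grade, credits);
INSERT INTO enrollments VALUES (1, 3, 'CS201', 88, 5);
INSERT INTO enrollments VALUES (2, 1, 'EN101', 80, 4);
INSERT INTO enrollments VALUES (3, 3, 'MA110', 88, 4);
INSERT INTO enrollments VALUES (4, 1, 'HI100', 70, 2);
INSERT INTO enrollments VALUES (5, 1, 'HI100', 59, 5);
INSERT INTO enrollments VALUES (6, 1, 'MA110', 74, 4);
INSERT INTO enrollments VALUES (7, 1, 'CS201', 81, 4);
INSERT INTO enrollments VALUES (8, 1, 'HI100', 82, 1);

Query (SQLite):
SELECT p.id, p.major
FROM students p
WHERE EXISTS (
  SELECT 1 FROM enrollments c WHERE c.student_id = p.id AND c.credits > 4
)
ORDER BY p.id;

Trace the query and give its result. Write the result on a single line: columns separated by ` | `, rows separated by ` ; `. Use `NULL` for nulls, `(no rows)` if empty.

1 | History ; 3 | Math

For each students row, check whether any enrollments with matching student_id has credits > 4.
Keep rows where that is true.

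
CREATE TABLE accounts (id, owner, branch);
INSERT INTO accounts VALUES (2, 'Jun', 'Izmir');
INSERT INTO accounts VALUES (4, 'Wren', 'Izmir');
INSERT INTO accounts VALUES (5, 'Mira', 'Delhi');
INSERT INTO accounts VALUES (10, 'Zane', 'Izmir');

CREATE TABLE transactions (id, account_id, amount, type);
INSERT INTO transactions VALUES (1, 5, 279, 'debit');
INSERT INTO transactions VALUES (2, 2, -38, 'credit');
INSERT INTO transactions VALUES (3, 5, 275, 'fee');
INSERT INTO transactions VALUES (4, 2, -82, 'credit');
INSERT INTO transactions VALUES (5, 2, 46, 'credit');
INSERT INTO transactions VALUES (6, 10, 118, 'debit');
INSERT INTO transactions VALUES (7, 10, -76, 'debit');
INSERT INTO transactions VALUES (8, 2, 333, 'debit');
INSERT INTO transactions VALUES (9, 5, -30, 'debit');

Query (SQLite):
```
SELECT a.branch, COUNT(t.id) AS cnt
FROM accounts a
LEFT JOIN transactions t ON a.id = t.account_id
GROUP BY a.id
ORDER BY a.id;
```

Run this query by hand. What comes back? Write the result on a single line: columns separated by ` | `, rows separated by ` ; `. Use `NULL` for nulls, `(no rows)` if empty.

Izmir | 4 ; Izmir | 0 ; Delhi | 3 ; Izmir | 2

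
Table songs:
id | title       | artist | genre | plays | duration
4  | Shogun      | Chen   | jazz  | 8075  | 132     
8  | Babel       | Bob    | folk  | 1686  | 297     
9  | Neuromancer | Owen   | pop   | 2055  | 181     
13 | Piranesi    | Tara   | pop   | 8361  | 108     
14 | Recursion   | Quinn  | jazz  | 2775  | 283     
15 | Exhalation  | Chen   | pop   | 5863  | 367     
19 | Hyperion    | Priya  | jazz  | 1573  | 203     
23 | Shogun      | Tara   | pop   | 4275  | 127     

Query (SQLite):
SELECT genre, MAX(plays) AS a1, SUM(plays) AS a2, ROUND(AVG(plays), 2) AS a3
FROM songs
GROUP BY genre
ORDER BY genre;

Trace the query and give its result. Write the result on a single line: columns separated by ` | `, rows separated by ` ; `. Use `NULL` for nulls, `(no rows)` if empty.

folk | 1686 | 1686 | 1686 ; jazz | 8075 | 12423 | 4141 ; pop | 8361 | 20554 | 5138.5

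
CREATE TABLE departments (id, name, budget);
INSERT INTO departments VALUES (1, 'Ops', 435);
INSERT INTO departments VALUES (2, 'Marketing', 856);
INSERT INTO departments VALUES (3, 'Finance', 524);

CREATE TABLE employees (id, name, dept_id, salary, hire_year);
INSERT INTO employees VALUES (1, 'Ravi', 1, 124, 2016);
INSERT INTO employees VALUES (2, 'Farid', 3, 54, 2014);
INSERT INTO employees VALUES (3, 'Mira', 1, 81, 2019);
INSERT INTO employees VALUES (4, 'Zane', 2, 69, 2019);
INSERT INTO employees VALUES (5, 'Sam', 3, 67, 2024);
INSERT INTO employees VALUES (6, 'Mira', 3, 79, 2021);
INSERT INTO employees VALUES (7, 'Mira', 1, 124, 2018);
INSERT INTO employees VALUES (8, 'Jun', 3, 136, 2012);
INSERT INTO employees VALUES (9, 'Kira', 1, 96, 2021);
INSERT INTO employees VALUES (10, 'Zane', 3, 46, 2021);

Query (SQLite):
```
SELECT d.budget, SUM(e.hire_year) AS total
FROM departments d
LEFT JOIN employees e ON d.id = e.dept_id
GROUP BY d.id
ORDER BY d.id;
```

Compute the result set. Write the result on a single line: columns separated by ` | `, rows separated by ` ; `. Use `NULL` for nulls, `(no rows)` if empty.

435 | 8074 ; 856 | 2019 ; 524 | 10092

LEFT JOIN keeps every departments row; unmatched ones get NULL for employees columns.
Group by departments.id and compute SUM(e.hire_year). SUM over an all-NULL group is NULL.
  1: ids {1, 3, 7, 9} → SUM(e.hire_year)=8074
  2: ids {4} → SUM(e.hire_year)=2019
  3: ids {2, 5, 6, 8, 10} → SUM(e.hire_year)=10092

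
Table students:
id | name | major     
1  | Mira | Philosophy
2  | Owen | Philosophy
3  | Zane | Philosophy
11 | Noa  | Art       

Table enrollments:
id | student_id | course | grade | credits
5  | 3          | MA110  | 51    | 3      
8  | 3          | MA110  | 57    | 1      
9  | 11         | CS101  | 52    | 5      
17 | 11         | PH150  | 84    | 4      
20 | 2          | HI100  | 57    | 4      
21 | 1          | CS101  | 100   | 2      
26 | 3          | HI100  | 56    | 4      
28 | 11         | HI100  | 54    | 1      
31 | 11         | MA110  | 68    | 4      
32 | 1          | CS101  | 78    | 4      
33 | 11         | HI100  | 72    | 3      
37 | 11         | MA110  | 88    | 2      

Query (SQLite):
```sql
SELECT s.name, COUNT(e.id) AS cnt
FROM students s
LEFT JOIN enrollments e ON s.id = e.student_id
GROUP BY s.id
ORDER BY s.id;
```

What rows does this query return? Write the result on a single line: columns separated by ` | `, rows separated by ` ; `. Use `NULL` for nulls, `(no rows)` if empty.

LEFT JOIN keeps every students row; unmatched ones get NULL for enrollments columns.
Group by students.id and compute COUNT(e.id). COUNT(col) of an all-NULL group is 0.
  1: ids {21, 32} → COUNT(e.id)=2
  2: ids {20} → COUNT(e.id)=1
  3: ids {5, 8, 26} → COUNT(e.id)=3
  11: ids {9, 17, 28, 31, 33, 37} → COUNT(e.id)=6

Mira | 2 ; Owen | 1 ; Zane | 3 ; Noa | 6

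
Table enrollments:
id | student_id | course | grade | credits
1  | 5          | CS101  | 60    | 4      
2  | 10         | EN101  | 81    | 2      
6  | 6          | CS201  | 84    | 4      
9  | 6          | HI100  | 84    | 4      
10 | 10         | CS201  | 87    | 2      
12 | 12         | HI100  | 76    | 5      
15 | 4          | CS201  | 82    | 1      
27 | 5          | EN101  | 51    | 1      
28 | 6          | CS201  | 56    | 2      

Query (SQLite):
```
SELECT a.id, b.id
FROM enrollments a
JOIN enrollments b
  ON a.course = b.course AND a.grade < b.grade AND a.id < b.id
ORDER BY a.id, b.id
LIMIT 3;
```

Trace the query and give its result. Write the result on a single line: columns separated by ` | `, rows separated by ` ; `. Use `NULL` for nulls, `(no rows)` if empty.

Pairs (a,b) with same course, a.grade < b.grade, a.id < b.id.
course groups: CS101:{1} CS201:{6,10,15,28} EN101:{2,27} HI100:{9,12}
Ordered by (a.id, b.id); first 3.

6 | 10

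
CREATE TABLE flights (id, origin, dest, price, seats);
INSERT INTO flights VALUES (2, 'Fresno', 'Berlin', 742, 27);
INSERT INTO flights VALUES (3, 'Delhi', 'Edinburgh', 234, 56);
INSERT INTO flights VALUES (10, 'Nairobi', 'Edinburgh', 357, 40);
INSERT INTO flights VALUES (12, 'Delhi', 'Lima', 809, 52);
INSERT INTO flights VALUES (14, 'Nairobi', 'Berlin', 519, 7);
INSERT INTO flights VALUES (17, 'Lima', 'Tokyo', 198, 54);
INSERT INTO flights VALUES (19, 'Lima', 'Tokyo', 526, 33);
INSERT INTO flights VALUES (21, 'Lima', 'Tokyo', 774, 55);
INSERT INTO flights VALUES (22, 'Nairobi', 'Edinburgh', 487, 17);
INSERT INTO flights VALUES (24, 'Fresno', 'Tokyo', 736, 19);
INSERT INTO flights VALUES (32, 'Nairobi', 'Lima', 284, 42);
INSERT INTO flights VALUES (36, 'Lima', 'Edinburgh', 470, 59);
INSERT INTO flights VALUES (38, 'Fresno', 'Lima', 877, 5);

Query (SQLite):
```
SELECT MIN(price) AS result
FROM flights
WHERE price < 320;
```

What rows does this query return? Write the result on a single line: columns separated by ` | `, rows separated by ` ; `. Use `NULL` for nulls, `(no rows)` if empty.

Rows where price < 320 → price values: [234, 198, 284].
MIN of non-NULL values = 198.

198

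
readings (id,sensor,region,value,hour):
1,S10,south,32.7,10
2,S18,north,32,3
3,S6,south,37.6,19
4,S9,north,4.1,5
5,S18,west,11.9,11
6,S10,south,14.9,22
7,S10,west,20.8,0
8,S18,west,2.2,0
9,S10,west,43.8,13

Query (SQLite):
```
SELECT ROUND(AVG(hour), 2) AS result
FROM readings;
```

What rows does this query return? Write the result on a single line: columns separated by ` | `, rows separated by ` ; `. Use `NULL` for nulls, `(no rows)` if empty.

All hour values: [10, 3, 19, 5, 11, 22, 0, 0, 13].
AVG = 83 / 9 (rounded to 2 dp).

9.22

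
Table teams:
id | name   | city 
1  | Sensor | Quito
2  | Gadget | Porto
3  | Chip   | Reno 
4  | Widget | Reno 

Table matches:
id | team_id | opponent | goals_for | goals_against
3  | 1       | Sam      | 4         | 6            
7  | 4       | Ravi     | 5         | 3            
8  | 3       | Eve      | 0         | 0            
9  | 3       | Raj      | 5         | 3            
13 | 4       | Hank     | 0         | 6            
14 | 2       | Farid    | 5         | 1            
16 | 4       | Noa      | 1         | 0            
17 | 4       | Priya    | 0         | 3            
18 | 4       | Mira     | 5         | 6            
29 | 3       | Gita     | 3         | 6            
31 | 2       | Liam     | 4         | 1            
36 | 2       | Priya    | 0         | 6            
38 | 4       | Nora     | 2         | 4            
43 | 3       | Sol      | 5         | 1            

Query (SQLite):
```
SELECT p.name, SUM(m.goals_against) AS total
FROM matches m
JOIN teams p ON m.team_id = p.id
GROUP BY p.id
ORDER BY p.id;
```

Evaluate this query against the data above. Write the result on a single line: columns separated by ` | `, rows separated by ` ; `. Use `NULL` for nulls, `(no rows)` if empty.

Sensor | 6 ; Gadget | 8 ; Chip | 10 ; Widget | 22

Join each matches row to its teams via team_id.
Group joined rows by teams.id; compute SUM(m.goals_against) per group.
  1: ids {3} → SUM(m.goals_against)=6
  2: ids {14, 31, 36} → SUM(m.goals_against)=8
  3: ids {8, 9, 29, 43} → SUM(m.goals_against)=10
  4: ids {7, 13, 16, 17, 18, 38} → SUM(m.goals_against)=22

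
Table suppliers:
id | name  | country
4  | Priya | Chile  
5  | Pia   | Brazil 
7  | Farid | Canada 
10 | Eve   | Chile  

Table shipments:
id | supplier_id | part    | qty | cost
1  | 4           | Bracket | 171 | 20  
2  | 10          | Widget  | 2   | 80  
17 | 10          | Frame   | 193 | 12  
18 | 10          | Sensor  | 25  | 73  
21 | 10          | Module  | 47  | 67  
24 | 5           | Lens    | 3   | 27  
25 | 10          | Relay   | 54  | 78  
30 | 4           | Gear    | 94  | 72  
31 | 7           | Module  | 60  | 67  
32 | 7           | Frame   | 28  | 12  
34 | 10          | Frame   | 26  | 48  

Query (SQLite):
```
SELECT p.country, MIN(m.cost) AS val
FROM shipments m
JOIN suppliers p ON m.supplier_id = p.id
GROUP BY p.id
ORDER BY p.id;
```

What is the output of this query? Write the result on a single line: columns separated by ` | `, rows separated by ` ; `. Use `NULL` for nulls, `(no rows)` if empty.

Join each shipments row to its suppliers via supplier_id.
Group joined rows by suppliers.id; compute MIN(m.cost) per group.
  4: ids {1, 30} → MIN(m.cost)=20
  5: ids {24} → MIN(m.cost)=27
  7: ids {31, 32} → MIN(m.cost)=12
  10: ids {2, 17, 18, 21, 25, 34} → MIN(m.cost)=12

Chile | 20 ; Brazil | 27 ; Canada | 12 ; Chile | 12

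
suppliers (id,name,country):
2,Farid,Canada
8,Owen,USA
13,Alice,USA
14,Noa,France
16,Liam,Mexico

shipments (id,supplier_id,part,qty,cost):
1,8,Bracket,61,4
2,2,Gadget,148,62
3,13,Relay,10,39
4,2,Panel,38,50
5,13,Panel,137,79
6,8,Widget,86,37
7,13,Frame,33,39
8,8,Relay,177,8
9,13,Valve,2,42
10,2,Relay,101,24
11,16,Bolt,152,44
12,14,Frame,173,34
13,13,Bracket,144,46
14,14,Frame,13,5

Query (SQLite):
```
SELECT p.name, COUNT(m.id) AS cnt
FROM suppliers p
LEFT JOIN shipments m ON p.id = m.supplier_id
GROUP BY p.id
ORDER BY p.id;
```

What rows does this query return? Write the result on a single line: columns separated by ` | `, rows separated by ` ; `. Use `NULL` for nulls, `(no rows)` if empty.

Farid | 3 ; Owen | 3 ; Alice | 5 ; Noa | 2 ; Liam | 1

LEFT JOIN keeps every suppliers row; unmatched ones get NULL for shipments columns.
Group by suppliers.id and compute COUNT(m.id). COUNT(col) of an all-NULL group is 0.
  2: ids {2, 4, 10} → COUNT(m.id)=3
  8: ids {1, 6, 8} → COUNT(m.id)=3
  13: ids {3, 5, 7, 9, 13} → COUNT(m.id)=5
  14: ids {12, 14} → COUNT(m.id)=2
  16: ids {11} → COUNT(m.id)=1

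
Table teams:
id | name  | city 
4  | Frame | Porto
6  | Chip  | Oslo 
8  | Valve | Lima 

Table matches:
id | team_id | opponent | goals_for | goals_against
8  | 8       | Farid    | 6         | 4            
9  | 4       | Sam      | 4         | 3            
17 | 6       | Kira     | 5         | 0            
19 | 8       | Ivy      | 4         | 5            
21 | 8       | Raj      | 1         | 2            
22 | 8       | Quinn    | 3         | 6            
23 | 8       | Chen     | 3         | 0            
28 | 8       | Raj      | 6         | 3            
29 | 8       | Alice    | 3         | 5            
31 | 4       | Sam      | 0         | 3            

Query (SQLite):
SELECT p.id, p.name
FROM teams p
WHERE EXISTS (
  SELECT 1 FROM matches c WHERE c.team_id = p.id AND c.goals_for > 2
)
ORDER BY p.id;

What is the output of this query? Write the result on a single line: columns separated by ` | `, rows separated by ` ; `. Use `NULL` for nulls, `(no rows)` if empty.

For each teams row, check whether any matches with matching team_id has goals_for > 2.
Keep rows where that is true.

4 | Frame ; 6 | Chip ; 8 | Valve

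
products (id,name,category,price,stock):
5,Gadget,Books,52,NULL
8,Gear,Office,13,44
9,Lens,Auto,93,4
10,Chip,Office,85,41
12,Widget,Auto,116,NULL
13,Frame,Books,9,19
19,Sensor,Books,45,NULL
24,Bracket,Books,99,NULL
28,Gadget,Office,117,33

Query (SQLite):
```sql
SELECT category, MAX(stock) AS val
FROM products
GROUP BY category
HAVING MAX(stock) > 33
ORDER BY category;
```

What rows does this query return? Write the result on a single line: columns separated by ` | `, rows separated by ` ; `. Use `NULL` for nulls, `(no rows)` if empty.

Partition products by category; compute MAX(stock) within each group.
HAVING: keep groups where MAX(stock) > 33.
  Auto: ids {9, 12} → MAX(stock)=4
  Books: ids {5, 13, 19, 24} → MAX(stock)=19
  Office: ids {8, 10, 28} → MAX(stock)=44

Office | 44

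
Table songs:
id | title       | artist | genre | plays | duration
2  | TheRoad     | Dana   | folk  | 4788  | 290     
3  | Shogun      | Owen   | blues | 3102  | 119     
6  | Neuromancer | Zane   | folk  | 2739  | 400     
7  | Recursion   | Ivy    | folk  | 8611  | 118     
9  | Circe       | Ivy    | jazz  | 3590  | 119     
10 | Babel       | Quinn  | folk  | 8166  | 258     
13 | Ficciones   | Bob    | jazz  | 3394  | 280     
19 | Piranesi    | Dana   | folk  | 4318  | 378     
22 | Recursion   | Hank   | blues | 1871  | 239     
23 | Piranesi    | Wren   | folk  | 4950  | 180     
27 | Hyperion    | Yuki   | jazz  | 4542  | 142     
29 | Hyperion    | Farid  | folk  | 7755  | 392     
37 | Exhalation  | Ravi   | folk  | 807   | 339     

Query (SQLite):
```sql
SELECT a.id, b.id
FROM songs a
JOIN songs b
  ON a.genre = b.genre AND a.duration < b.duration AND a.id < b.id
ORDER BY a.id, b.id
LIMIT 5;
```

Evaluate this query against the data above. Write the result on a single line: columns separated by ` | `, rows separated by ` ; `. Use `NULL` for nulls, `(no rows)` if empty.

2 | 6 ; 2 | 19 ; 2 | 29 ; 2 | 37 ; 3 | 22

Pairs (a,b) with same genre, a.duration < b.duration, a.id < b.id.
genre groups: blues:{3,22} folk:{2,6,7,10,19,23,29,37} jazz:{9,13,27}
Ordered by (a.id, b.id); first 5.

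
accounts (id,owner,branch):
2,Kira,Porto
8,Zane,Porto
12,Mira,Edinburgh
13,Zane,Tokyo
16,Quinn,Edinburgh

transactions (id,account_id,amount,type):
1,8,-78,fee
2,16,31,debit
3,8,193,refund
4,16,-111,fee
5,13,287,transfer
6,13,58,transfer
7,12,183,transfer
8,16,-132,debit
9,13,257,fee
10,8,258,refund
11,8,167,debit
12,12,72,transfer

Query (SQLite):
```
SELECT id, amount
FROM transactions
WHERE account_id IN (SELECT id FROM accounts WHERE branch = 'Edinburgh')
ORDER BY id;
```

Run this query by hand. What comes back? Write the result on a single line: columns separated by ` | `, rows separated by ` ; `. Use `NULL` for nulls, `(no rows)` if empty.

2 | 31 ; 4 | -111 ; 7 | 183 ; 8 | -132 ; 12 | 72

Inner query: accounts.id where branch = 'Edinburgh'.
Outer: keep transactions rows whose account_id is in that set.
Inner query → {12, 16}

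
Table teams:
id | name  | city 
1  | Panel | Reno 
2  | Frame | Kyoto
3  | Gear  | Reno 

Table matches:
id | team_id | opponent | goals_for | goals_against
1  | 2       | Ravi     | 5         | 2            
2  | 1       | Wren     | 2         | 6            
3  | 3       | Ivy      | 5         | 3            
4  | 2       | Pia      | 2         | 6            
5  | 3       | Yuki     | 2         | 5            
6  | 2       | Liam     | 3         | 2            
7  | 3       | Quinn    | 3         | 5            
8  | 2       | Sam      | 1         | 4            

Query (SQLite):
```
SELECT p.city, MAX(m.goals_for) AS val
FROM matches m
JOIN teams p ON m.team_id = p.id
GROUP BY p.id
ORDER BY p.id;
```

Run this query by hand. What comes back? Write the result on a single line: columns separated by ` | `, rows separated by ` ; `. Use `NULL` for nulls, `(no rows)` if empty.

Join each matches row to its teams via team_id.
Group joined rows by teams.id; compute MAX(m.goals_for) per group.
  1: ids {2} → MAX(m.goals_for)=2
  2: ids {1, 4, 6, 8} → MAX(m.goals_for)=5
  3: ids {3, 5, 7} → MAX(m.goals_for)=5

Reno | 2 ; Kyoto | 5 ; Reno | 5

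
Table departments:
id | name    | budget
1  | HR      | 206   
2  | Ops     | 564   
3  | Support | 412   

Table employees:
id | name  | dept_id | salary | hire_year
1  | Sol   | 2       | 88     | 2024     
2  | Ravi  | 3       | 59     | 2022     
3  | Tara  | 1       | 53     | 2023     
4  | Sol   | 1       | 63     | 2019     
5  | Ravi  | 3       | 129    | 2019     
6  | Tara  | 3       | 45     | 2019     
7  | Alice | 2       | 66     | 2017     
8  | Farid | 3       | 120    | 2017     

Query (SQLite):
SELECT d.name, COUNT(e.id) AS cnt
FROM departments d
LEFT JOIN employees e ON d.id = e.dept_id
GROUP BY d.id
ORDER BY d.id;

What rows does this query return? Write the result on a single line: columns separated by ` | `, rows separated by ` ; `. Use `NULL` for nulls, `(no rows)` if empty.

HR | 2 ; Ops | 2 ; Support | 4

LEFT JOIN keeps every departments row; unmatched ones get NULL for employees columns.
Group by departments.id and compute COUNT(e.id). COUNT(col) of an all-NULL group is 0.
  1: ids {3, 4} → COUNT(e.id)=2
  2: ids {1, 7} → COUNT(e.id)=2
  3: ids {2, 5, 6, 8} → COUNT(e.id)=4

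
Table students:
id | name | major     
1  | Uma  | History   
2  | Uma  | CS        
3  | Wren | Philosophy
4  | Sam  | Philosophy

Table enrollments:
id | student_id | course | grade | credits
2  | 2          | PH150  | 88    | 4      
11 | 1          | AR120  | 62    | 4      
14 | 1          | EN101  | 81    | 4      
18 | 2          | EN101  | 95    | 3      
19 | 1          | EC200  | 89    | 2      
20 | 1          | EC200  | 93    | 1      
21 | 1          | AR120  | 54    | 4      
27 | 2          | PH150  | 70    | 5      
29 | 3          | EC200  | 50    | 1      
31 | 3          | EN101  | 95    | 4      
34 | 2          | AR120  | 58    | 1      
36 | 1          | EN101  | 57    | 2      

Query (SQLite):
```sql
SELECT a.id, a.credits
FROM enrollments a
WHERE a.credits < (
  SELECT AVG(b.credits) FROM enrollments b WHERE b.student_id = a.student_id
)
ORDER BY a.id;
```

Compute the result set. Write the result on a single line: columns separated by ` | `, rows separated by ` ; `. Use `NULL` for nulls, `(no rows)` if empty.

18 | 3 ; 19 | 2 ; 20 | 1 ; 29 | 1 ; 34 | 1 ; 36 | 2

For each enrollments row a, compute AVG(credits) over rows sharing a.student_id.
Keep row a if a.credits < that per-group AVG.
  student_id=1: AVG(credits) = 2.833333
  student_id=2: AVG(credits) = 3.25
  student_id=3: AVG(credits) = 2.5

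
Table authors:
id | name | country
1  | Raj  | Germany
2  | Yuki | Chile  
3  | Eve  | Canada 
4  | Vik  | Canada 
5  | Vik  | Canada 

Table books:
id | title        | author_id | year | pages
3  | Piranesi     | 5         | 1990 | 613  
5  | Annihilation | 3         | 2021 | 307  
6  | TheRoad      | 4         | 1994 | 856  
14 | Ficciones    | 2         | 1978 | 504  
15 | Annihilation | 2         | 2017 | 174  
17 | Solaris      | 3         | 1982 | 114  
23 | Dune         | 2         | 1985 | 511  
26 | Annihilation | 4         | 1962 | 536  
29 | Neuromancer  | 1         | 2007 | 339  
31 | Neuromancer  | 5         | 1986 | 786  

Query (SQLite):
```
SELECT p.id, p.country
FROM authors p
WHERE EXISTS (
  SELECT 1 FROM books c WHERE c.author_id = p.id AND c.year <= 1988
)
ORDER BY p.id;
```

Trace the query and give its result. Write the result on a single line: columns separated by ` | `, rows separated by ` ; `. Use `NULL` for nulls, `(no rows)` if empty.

2 | Chile ; 3 | Canada ; 4 | Canada ; 5 | Canada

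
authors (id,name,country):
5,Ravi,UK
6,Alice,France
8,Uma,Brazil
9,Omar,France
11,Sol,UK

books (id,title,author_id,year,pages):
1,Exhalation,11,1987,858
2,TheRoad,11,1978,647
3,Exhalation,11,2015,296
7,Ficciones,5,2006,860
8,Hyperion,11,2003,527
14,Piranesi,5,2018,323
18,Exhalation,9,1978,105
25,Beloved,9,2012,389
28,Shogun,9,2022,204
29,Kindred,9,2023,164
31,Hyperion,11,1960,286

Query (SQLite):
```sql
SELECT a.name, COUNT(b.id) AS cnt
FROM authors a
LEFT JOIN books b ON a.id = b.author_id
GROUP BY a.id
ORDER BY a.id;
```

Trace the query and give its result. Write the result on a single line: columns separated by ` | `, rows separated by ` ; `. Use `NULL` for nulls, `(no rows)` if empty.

LEFT JOIN keeps every authors row; unmatched ones get NULL for books columns.
Group by authors.id and compute COUNT(b.id). COUNT(col) of an all-NULL group is 0.
  5: ids {7, 14} → COUNT(b.id)=2
  6: ids {—} → COUNT(b.id)=0
  8: ids {—} → COUNT(b.id)=0
  9: ids {18, 25, 28, 29} → COUNT(b.id)=4
  11: ids {1, 2, 3, 8, 31} → COUNT(b.id)=5

Ravi | 2 ; Alice | 0 ; Uma | 0 ; Omar | 4 ; Sol | 5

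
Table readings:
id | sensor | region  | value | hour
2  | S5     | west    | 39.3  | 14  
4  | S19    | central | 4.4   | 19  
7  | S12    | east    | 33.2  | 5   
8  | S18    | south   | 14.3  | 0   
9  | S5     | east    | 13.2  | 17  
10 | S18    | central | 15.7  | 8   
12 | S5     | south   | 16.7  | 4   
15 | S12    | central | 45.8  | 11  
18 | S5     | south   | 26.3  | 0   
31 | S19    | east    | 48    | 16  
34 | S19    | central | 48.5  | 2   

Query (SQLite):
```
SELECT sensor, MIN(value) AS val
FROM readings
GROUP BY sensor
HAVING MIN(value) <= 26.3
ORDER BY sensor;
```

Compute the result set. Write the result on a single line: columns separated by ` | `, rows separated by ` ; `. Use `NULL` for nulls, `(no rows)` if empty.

S18 | 14.3 ; S19 | 4.4 ; S5 | 13.2

Partition readings by sensor; compute MIN(value) within each group.
HAVING: keep groups where MIN(value) <= 26.3.
  S12: ids {7, 15} → MIN(value)=33.2
  S18: ids {8, 10} → MIN(value)=14.3
  S19: ids {4, 31, 34} → MIN(value)=4.4
  S5: ids {2, 9, 12, 18} → MIN(value)=13.2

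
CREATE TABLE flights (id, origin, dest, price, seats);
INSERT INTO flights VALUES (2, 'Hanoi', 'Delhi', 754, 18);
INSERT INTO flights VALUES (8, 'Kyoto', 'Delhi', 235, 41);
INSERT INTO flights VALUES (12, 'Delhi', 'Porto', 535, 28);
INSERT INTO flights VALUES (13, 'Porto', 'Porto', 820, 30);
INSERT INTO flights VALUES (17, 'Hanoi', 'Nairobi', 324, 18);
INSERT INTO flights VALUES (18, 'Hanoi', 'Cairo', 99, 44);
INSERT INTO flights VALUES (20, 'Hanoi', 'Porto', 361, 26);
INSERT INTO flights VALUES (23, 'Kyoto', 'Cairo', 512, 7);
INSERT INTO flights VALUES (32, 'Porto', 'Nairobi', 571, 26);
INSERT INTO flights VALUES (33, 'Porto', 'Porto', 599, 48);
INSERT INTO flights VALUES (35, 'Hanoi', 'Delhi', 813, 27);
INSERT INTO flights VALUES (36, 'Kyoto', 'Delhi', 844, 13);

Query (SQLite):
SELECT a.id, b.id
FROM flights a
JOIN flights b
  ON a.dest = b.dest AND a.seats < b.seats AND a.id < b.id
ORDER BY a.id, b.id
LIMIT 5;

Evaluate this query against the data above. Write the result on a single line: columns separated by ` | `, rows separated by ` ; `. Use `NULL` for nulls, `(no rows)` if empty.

2 | 8 ; 2 | 35 ; 12 | 13 ; 12 | 33 ; 13 | 33

Pairs (a,b) with same dest, a.seats < b.seats, a.id < b.id.
dest groups: Cairo:{18,23} Delhi:{2,8,35,36} Nairobi:{17,32} Porto:{12,13,20,33}
Ordered by (a.id, b.id); first 5.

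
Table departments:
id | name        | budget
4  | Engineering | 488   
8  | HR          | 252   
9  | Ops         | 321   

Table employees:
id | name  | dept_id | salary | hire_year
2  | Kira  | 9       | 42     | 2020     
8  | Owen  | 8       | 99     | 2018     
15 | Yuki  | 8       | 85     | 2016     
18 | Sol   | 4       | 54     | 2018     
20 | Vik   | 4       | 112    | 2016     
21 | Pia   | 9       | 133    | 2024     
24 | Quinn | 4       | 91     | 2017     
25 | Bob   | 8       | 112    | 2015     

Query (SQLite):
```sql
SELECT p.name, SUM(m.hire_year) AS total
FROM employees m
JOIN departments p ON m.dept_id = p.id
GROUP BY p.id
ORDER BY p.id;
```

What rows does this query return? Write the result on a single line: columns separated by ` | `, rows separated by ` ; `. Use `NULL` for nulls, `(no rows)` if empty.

Engineering | 6051 ; HR | 6049 ; Ops | 4044

Join each employees row to its departments via dept_id.
Group joined rows by departments.id; compute SUM(m.hire_year) per group.
  4: ids {18, 20, 24} → SUM(m.hire_year)=6051
  8: ids {8, 15, 25} → SUM(m.hire_year)=6049
  9: ids {2, 21} → SUM(m.hire_year)=4044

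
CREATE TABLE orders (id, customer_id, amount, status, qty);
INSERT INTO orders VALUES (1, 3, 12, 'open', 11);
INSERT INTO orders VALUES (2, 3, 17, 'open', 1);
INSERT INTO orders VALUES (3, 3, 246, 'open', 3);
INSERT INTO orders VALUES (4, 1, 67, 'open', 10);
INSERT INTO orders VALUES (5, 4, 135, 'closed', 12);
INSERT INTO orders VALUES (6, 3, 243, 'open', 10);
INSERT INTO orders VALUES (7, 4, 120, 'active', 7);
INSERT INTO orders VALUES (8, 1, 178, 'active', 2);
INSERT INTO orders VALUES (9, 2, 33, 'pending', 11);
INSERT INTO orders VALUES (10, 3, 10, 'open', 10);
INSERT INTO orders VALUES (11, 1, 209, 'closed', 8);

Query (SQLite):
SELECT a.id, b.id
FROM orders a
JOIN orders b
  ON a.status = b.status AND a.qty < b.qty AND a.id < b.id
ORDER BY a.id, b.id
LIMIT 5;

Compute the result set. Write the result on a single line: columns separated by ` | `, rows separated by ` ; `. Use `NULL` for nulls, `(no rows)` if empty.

2 | 3 ; 2 | 4 ; 2 | 6 ; 2 | 10 ; 3 | 4

Pairs (a,b) with same status, a.qty < b.qty, a.id < b.id.
status groups: active:{7,8} closed:{5,11} open:{1,2,3,4,6,10} pending:{9}
Ordered by (a.id, b.id); first 5.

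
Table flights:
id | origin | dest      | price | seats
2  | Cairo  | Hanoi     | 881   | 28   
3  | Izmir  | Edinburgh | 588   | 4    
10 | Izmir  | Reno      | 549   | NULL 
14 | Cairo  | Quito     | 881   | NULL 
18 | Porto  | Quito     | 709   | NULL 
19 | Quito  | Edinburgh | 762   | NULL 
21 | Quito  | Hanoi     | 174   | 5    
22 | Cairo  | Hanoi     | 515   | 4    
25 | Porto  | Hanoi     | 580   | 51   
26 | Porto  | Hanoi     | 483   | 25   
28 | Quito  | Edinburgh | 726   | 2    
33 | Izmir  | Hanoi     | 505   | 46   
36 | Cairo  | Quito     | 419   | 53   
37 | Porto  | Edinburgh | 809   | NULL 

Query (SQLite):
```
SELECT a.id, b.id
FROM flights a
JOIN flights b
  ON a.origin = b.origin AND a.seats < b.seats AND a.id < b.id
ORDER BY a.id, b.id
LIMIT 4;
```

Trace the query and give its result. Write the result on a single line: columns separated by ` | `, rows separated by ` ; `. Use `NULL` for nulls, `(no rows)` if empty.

Pairs (a,b) with same origin, a.seats < b.seats, a.id < b.id.
origin groups: Cairo:{2,14,22,36} Izmir:{3,10,33} Porto:{18,25,26,37} Quito:{19,21,28}
Ordered by (a.id, b.id); first 4.

2 | 36 ; 3 | 33 ; 22 | 36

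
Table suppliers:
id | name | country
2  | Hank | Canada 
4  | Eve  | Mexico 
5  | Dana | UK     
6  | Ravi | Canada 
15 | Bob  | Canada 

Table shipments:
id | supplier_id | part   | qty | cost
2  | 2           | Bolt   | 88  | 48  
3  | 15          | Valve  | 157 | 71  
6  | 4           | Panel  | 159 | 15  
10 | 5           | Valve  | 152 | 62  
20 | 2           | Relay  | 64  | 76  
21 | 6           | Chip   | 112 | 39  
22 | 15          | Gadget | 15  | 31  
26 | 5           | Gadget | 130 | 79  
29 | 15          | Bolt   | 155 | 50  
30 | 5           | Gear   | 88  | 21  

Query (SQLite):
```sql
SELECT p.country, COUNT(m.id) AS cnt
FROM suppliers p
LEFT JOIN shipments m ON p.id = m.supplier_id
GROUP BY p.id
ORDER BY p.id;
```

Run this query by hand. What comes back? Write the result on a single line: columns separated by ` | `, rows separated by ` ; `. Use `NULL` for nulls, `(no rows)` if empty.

LEFT JOIN keeps every suppliers row; unmatched ones get NULL for shipments columns.
Group by suppliers.id and compute COUNT(m.id). COUNT(col) of an all-NULL group is 0.
  2: ids {2, 20} → COUNT(m.id)=2
  4: ids {6} → COUNT(m.id)=1
  5: ids {10, 26, 30} → COUNT(m.id)=3
  6: ids {21} → COUNT(m.id)=1
  15: ids {3, 22, 29} → COUNT(m.id)=3

Canada | 2 ; Mexico | 1 ; UK | 3 ; Canada | 1 ; Canada | 3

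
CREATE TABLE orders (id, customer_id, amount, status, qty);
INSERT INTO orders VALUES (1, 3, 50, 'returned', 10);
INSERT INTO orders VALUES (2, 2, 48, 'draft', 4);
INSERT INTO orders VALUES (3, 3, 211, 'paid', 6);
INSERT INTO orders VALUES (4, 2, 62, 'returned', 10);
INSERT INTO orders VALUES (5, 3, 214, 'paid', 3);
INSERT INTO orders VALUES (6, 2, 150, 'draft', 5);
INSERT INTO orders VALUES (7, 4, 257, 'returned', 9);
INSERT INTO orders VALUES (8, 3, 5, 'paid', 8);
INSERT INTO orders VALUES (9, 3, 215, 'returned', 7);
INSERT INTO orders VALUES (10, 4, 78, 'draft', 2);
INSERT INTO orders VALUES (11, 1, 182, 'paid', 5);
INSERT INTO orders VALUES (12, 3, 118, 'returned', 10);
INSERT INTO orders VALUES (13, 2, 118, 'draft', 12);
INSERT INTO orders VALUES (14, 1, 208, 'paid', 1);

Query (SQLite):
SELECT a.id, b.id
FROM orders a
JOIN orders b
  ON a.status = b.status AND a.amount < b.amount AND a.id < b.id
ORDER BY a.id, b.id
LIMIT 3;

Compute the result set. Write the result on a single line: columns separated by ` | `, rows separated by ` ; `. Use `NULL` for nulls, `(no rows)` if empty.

Pairs (a,b) with same status, a.amount < b.amount, a.id < b.id.
status groups: draft:{2,6,10,13} paid:{3,5,8,11,14} returned:{1,4,7,9,12}
Ordered by (a.id, b.id); first 3.

1 | 4 ; 1 | 7 ; 1 | 9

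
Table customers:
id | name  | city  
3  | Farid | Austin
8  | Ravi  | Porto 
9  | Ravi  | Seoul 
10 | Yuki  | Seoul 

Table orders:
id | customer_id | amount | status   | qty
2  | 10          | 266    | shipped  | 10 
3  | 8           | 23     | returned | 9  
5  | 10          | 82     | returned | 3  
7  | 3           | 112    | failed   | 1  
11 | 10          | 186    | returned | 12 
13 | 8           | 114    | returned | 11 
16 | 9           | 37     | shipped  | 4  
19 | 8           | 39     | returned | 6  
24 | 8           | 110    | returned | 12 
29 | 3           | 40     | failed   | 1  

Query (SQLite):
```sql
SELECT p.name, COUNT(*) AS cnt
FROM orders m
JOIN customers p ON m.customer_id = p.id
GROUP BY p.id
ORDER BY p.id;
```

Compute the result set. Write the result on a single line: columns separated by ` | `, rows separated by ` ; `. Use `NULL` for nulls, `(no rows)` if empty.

Join each orders row to its customers via customer_id.
Group joined rows by customers.id; compute COUNT(*) per group.
  3: ids {7, 29} → COUNT(*)=2
  8: ids {3, 13, 19, 24} → COUNT(*)=4
  9: ids {16} → COUNT(*)=1
  10: ids {2, 5, 11} → COUNT(*)=3

Farid | 2 ; Ravi | 4 ; Ravi | 1 ; Yuki | 3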